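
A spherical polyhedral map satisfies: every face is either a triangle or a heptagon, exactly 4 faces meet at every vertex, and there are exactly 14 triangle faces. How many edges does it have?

28

Let x be the number of heptagons; then F = 14 + x.
Edge–face incidences: 2E = 3·14 + 7·x = 42 + 7x.
Every vertex has degree 4, so 4V = 2E.
Euler: V − E + F = 2 ⇒ (2E)/4 − E + (14 + x) = 2.
Multiply by 8: 2·(2E) − 4·(2E) + 8·(14 + x) = 16, i.e. 112 + 8x − 2·(42 + 7x) = 16.
Collecting terms: −6x + 28 = 16, so −6x = −12, so x = 2.
Then 2E = 42 + 7·2 = 56, so E = 28, V = 2E/4 = 14, F = 14 + 2 = 16.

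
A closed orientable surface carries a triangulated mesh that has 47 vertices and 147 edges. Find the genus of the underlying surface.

2

Every face is a triangle and each edge borders two faces, so 3F = 2·147, giving F = 98.
χ = V − E + F = 47 − 147 + 98 = -2.
For a closed orientable surface χ = 2 − 2g, so g = (2 − (-2))/2 = 2.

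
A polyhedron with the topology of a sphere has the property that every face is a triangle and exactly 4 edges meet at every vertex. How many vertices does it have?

6

Each face has 3 edges and each edge borders two faces, so 2E = 3F.
Each vertex has degree 4, so 4V = 2E and hence V = 3F/4.
Euler: V − E + F = 2 ⇒ (3F/4) − (3F/2) + F = 2.
Multiply by 8: (6 − 12 + 8)F = 16, i.e. 2F = 16.
So F = 8, E = 3·8/2 = 12, V = 3·8/4 = 6.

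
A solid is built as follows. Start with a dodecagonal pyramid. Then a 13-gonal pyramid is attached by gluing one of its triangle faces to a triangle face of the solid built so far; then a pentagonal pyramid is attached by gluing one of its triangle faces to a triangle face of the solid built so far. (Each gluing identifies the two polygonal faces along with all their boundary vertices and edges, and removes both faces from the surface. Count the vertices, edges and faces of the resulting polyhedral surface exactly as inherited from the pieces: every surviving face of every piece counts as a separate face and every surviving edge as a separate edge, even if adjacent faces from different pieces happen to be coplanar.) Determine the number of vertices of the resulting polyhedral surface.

A dodecagonal pyramid: V=13, E=24, F=13.
Attach a 13-gonal pyramid (V=14, E=26, F=14) along a 3-gon: merge 3 vertices and 3 edges, delete both glued faces → V=24, E=47, F=25.
Attach a pentagonal pyramid (V=6, E=10, F=6) along a 3-gon: merge 3 vertices and 3 edges, delete both glued faces → V=27, E=54, F=29.
Check: V − E + F = 27 − 54 + 29 = 2.

27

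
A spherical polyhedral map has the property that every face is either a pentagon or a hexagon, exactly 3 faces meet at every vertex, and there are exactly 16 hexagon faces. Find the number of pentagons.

Let x be the number of pentagons; then F = 16 + x.
Edge–face incidences: 2E = 6·16 + 5·x = 96 + 5x.
Every vertex has degree 3, so 3V = 2E.
Euler: V − E + F = 2 ⇒ (2E)/3 − E + (16 + x) = 2.
Multiply by 6: 2·(2E) − 3·(2E) + 6·(16 + x) = 12, i.e. 96 + 6x − (96 + 5x) = 12.
Collecting terms: x = 12.
Then 2E = 96 + 5·12 = 156, so E = 78, V = 2E/3 = 52, F = 16 + 12 = 28.

12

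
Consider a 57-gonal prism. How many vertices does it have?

114

A prism on an n-gon has two n-gon bases and n rectangular sides: V = 2·57 = 114, E = 3·57 = 171, F = 57 + 2 = 59.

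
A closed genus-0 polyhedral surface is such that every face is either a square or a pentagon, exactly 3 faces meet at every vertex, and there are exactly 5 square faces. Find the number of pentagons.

2

Let x be the number of pentagons; then F = 5 + x.
Edge–face incidences: 2E = 4·5 + 5·x = 20 + 5x.
Every vertex has degree 3, so 3V = 2E.
Euler: V − E + F = 2 ⇒ (2E)/3 − E + (5 + x) = 2.
Multiply by 6: 2·(2E) − 3·(2E) + 6·(5 + x) = 12, i.e. 30 + 6x − (20 + 5x) = 12.
Collecting terms: x + 10 = 12, so x = 2.
Then 2E = 20 + 5·2 = 30, so E = 15, V = 2E/3 = 10, F = 5 + 2 = 7.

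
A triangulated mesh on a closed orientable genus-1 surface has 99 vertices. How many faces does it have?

χ = 2 − 2·1 = 0, and every face is a triangle so 3F = 2E.
V − E + F = 0 with E = 3F/2 gives 99 − (3/2 − 1)·F = 0, so F = 198 and E = 297.

198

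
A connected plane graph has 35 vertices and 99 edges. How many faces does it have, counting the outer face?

66

Euler's formula for a connected plane graph: V − E + F = 2, so F = 2 − 35 + 99 = 66.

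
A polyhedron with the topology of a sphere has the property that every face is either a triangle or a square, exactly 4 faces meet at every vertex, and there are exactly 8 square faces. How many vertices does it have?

Let x be the number of triangles; then F = 8 + x.
Edge–face incidences: 2E = 4·8 + 3·x = 32 + 3x.
Every vertex has degree 4, so 4V = 2E.
Euler: V − E + F = 2 ⇒ (2E)/4 − E + (8 + x) = 2.
Multiply by 8: 2·(2E) − 4·(2E) + 8·(8 + x) = 16, i.e. 64 + 8x − 2·(32 + 3x) = 16.
Collecting terms: 2x = 16, so x = 8.
Then 2E = 32 + 3·8 = 56, so E = 28, V = 2E/4 = 14, F = 8 + 8 = 16.

14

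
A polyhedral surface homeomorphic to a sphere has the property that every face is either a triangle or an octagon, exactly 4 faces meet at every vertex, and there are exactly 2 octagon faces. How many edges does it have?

Let x be the number of triangles; then F = 2 + x.
Edge–face incidences: 2E = 8·2 + 3·x = 16 + 3x.
Every vertex has degree 4, so 4V = 2E.
Euler: V − E + F = 2 ⇒ (2E)/4 − E + (2 + x) = 2.
Multiply by 8: 2·(2E) − 4·(2E) + 8·(2 + x) = 16, i.e. 16 + 8x − 2·(16 + 3x) = 16.
Collecting terms: 2x − 16 = 16, so 2x = 32, so x = 16.
Then 2E = 16 + 3·16 = 64, so E = 32, V = 2E/4 = 16, F = 2 + 16 = 18.

32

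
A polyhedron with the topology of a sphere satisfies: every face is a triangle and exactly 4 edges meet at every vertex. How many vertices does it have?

Each face has 3 edges and each edge borders two faces, so 2E = 3F.
Each vertex has degree 4, so 4V = 2E and hence V = 3F/4.
Euler: V − E + F = 2 ⇒ (3F/4) − (3F/2) + F = 2.
Multiply by 8: (6 − 12 + 8)F = 16, i.e. 2F = 16.
So F = 8, E = 3·8/2 = 12, V = 3·8/4 = 6.

6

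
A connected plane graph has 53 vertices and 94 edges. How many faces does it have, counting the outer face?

43

Euler's formula for a connected plane graph: V − E + F = 2, so F = 2 − 53 + 94 = 43.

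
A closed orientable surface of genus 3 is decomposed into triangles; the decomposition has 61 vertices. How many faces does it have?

χ = 2 − 2·3 = -4, and every face is a triangle so 3F = 2E.
V − E + F = -4 with E = 3F/2 gives 61 − (3/2 − 1)·F = -4, so F = 130 and E = 195.

130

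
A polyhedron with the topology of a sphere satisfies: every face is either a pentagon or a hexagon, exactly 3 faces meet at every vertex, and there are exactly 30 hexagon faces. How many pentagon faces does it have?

Let x be the number of pentagons; then F = 30 + x.
Edge–face incidences: 2E = 6·30 + 5·x = 180 + 5x.
Every vertex has degree 3, so 3V = 2E.
Euler: V − E + F = 2 ⇒ (2E)/3 − E + (30 + x) = 2.
Multiply by 6: 2·(2E) − 3·(2E) + 6·(30 + x) = 12, i.e. 180 + 6x − (180 + 5x) = 12.
Collecting terms: x = 12.
Then 2E = 180 + 5·12 = 240, so E = 120, V = 2E/3 = 80, F = 30 + 12 = 42.

12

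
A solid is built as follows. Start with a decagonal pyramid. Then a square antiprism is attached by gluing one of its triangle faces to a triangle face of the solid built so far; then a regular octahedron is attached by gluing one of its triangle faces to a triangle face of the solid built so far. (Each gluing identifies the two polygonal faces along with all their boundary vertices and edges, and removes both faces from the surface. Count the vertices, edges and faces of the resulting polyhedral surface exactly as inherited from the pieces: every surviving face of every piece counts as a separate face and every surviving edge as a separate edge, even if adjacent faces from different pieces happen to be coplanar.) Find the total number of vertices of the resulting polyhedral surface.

A decagonal pyramid: V=11, E=20, F=11.
Attach a square antiprism (V=8, E=16, F=10) along a 3-gon: merge 3 vertices and 3 edges, delete both glued faces → V=16, E=33, F=19.
Attach a regular octahedron (V=6, E=12, F=8) along a 3-gon: merge 3 vertices and 3 edges, delete both glued faces → V=19, E=42, F=25.
Check: V − E + F = 19 − 42 + 25 = 2.

19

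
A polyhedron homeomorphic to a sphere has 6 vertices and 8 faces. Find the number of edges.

Here V − E + F = 2.
E = V + F − (2) = 6 + 8 − (2) = 12.

12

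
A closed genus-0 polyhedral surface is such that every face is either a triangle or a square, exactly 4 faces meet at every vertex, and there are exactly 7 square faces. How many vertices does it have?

Let x be the number of triangles; then F = 7 + x.
Edge–face incidences: 2E = 4·7 + 3·x = 28 + 3x.
Every vertex has degree 4, so 4V = 2E.
Euler: V − E + F = 2 ⇒ (2E)/4 − E + (7 + x) = 2.
Multiply by 8: 2·(2E) − 4·(2E) + 8·(7 + x) = 16, i.e. 56 + 8x − 2·(28 + 3x) = 16.
Collecting terms: 2x = 16, so x = 8.
Then 2E = 28 + 3·8 = 52, so E = 26, V = 2E/4 = 13, F = 7 + 8 = 15.

13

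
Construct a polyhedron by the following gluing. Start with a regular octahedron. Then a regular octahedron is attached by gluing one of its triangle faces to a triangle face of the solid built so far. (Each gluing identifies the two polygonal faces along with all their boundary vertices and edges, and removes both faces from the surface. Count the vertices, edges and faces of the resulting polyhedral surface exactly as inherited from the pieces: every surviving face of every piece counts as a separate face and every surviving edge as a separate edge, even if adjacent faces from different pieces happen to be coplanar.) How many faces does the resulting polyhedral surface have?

A regular octahedron: V=6, E=12, F=8.
Attach a regular octahedron (V=6, E=12, F=8) along a 3-gon: merge 3 vertices and 3 edges, delete both glued faces → V=9, E=21, F=14.
Check: V − E + F = 9 − 21 + 14 = 2.

14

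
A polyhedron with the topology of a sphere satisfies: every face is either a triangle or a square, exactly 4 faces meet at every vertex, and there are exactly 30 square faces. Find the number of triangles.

8

Let x be the number of triangles; then F = 30 + x.
Edge–face incidences: 2E = 4·30 + 3·x = 120 + 3x.
Every vertex has degree 4, so 4V = 2E.
Euler: V − E + F = 2 ⇒ (2E)/4 − E + (30 + x) = 2.
Multiply by 8: 2·(2E) − 4·(2E) + 8·(30 + x) = 16, i.e. 240 + 8x − 2·(120 + 3x) = 16.
Collecting terms: 2x = 16, so x = 8.
Then 2E = 120 + 3·8 = 144, so E = 72, V = 2E/4 = 36, F = 30 + 8 = 38.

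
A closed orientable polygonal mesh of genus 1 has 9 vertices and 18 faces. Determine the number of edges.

For a closed orientable surface of genus 1, χ = 2 − 2·1 = 0.
E = V + F − (0) = 9 + 18 − (0) = 27.

27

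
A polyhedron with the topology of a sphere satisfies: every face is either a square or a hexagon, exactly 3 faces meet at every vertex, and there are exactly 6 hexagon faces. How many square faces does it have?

6

Let x be the number of squares; then F = 6 + x.
Edge–face incidences: 2E = 6·6 + 4·x = 36 + 4x.
Every vertex has degree 3, so 3V = 2E.
Euler: V − E + F = 2 ⇒ (2E)/3 − E + (6 + x) = 2.
Multiply by 6: 2·(2E) − 3·(2E) + 6·(6 + x) = 12, i.e. 36 + 6x − (36 + 4x) = 12.
Collecting terms: 2x = 12, so x = 6.
Then 2E = 36 + 4·6 = 60, so E = 30, V = 2E/3 = 20, F = 6 + 6 = 12.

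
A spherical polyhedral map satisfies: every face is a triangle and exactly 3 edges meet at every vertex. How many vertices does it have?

Each face has 3 edges and each edge borders two faces, so 2E = 3F.
Each vertex has degree 3, so 3V = 2E and hence V = 3F/3.
Euler: V − E + F = 2 ⇒ (3F/3) − (3F/2) + F = 2.
Multiply by 6: (6 − 9 + 6)F = 12, i.e. 3F = 12.
So F = 4, E = 3·4/2 = 6, V = 3·4/3 = 4.

4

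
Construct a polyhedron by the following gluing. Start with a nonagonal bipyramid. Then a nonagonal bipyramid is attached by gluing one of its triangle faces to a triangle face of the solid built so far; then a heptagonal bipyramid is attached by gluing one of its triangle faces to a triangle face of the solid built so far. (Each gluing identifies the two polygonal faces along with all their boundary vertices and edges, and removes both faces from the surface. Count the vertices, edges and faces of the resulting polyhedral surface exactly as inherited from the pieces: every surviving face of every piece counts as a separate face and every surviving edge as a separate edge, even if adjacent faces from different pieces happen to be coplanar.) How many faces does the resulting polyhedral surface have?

A nonagonal bipyramid: V=11, E=27, F=18.
Attach a nonagonal bipyramid (V=11, E=27, F=18) along a 3-gon: merge 3 vertices and 3 edges, delete both glued faces → V=19, E=51, F=34.
Attach a heptagonal bipyramid (V=9, E=21, F=14) along a 3-gon: merge 3 vertices and 3 edges, delete both glued faces → V=25, E=69, F=46.
Check: V − E + F = 25 − 69 + 46 = 2.

46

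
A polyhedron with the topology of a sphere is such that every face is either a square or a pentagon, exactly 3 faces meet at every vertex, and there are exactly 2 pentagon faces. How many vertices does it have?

Let x be the number of squares; then F = 2 + x.
Edge–face incidences: 2E = 5·2 + 4·x = 10 + 4x.
Every vertex has degree 3, so 3V = 2E.
Euler: V − E + F = 2 ⇒ (2E)/3 − E + (2 + x) = 2.
Multiply by 6: 2·(2E) − 3·(2E) + 6·(2 + x) = 12, i.e. 12 + 6x − (10 + 4x) = 12.
Collecting terms: 2x + 2 = 12, so 2x = 10, so x = 5.
Then 2E = 10 + 4·5 = 30, so E = 15, V = 2E/3 = 10, F = 2 + 5 = 7.

10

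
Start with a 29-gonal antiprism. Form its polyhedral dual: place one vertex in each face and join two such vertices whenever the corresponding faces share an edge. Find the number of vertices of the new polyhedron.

The base solid has V = 58, E = 116, F = 60.
The dual swaps V and F and preserves E: V′ = F = 60, E′ = E = 116, F′ = V = 58.

60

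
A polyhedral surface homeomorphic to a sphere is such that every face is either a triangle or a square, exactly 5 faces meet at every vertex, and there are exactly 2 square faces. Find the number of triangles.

24

Let x be the number of triangles; then F = 2 + x.
Edge–face incidences: 2E = 4·2 + 3·x = 8 + 3x.
Every vertex has degree 5, so 5V = 2E.
Euler: V − E + F = 2 ⇒ (2E)/5 − E + (2 + x) = 2.
Multiply by 10: 2·(2E) − 5·(2E) + 10·(2 + x) = 20, i.e. 20 + 10x − 3·(8 + 3x) = 20.
Collecting terms: x − 4 = 20, so x = 24.
Then 2E = 8 + 3·24 = 80, so E = 40, V = 2E/5 = 16, F = 2 + 24 = 26.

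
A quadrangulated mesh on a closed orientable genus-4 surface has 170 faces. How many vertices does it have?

164

χ = 2 − 2·4 = -6, and every face is a square so 4F = 2E.
E = 4·170/2 = 340. Then V = -6 + E − F = -6 + 340 − 170 = 164.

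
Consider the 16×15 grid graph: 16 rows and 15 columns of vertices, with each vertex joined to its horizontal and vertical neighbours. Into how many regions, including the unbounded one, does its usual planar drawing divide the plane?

The grid has V = 16·15 = 240 vertices and E = 16·14 + 15·15 = 449 edges.
F = 2 − V + E = 2 − 240 + 449 = 211.

211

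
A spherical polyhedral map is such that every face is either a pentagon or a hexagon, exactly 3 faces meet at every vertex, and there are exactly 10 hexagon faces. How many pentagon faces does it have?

Let x be the number of pentagons; then F = 10 + x.
Edge–face incidences: 2E = 6·10 + 5·x = 60 + 5x.
Every vertex has degree 3, so 3V = 2E.
Euler: V − E + F = 2 ⇒ (2E)/3 − E + (10 + x) = 2.
Multiply by 6: 2·(2E) − 3·(2E) + 6·(10 + x) = 12, i.e. 60 + 6x − (60 + 5x) = 12.
Collecting terms: x = 12.
Then 2E = 60 + 5·12 = 120, so E = 60, V = 2E/3 = 40, F = 10 + 12 = 22.

12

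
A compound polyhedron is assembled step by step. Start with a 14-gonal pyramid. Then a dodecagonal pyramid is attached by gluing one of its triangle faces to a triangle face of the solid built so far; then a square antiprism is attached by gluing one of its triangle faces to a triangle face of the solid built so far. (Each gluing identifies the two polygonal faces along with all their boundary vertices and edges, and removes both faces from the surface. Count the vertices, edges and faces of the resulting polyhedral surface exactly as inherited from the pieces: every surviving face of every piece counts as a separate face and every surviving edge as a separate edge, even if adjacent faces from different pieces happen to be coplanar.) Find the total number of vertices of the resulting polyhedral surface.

30

A 14-gonal pyramid: V=15, E=28, F=15.
Attach a dodecagonal pyramid (V=13, E=24, F=13) along a 3-gon: merge 3 vertices and 3 edges, delete both glued faces → V=25, E=49, F=26.
Attach a square antiprism (V=8, E=16, F=10) along a 3-gon: merge 3 vertices and 3 edges, delete both glued faces → V=30, E=62, F=34.
Check: V − E + F = 30 − 62 + 34 = 2.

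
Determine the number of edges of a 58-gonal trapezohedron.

The n-trapezohedron (dual of the n-antiprism) has V = 2·58 + 2 = 118, E = 4·58 = 232, F = 2·58 = 116.

232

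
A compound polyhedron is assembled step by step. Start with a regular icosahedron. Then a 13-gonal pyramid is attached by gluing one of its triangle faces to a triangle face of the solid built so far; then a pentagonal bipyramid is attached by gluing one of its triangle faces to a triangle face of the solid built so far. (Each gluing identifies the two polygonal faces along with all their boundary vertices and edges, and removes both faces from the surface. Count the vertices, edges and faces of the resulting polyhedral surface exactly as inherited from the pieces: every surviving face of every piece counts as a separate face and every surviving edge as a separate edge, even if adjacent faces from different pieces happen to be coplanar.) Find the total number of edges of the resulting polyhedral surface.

65

A regular icosahedron: V=12, E=30, F=20.
Attach a 13-gonal pyramid (V=14, E=26, F=14) along a 3-gon: merge 3 vertices and 3 edges, delete both glued faces → V=23, E=53, F=32.
Attach a pentagonal bipyramid (V=7, E=15, F=10) along a 3-gon: merge 3 vertices and 3 edges, delete both glued faces → V=27, E=65, F=40.
Check: V − E + F = 27 − 65 + 40 = 2.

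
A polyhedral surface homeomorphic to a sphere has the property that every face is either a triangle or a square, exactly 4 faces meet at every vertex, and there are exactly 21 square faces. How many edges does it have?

54

Let x be the number of triangles; then F = 21 + x.
Edge–face incidences: 2E = 4·21 + 3·x = 84 + 3x.
Every vertex has degree 4, so 4V = 2E.
Euler: V − E + F = 2 ⇒ (2E)/4 − E + (21 + x) = 2.
Multiply by 8: 2·(2E) − 4·(2E) + 8·(21 + x) = 16, i.e. 168 + 8x − 2·(84 + 3x) = 16.
Collecting terms: 2x = 16, so x = 8.
Then 2E = 84 + 3·8 = 108, so E = 54, V = 2E/4 = 27, F = 21 + 8 = 29.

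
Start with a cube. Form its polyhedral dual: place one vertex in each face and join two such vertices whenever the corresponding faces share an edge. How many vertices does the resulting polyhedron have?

The base solid has V = 8, E = 12, F = 6.
The dual swaps V and F and preserves E: V′ = F = 6, E′ = E = 12, F′ = V = 8.

6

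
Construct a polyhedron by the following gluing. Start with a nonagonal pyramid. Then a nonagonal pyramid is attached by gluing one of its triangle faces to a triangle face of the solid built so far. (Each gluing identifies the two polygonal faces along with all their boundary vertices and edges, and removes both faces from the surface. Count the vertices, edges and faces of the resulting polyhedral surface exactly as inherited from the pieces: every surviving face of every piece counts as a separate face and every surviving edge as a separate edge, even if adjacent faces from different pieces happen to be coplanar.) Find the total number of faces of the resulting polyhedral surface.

A nonagonal pyramid: V=10, E=18, F=10.
Attach a nonagonal pyramid (V=10, E=18, F=10) along a 3-gon: merge 3 vertices and 3 edges, delete both glued faces → V=17, E=33, F=18.
Check: V − E + F = 17 − 33 + 18 = 2.

18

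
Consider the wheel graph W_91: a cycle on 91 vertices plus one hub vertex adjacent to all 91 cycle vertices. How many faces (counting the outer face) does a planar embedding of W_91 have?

W_91 has V = 91 + 1 = 92 vertices and E = 2·91 = 182 edges.
By Euler's formula F = 2 − V + E = 2 − 92 + 182 = 92.

92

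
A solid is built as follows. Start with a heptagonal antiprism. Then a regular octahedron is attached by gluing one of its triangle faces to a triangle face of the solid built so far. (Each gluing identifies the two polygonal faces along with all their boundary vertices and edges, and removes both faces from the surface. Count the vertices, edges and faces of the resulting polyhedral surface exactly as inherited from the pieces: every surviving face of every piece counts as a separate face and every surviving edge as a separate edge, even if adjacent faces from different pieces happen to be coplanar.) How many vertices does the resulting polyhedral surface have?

17

A heptagonal antiprism: V=14, E=28, F=16.
Attach a regular octahedron (V=6, E=12, F=8) along a 3-gon: merge 3 vertices and 3 edges, delete both glued faces → V=17, E=37, F=22.
Check: V − E + F = 17 − 37 + 22 = 2.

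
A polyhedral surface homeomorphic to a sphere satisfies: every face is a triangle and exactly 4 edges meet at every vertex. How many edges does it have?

Each face has 3 edges and each edge borders two faces, so 2E = 3F.
Each vertex has degree 4, so 4V = 2E and hence V = 3F/4.
Euler: V − E + F = 2 ⇒ (3F/4) − (3F/2) + F = 2.
Multiply by 8: (6 − 12 + 8)F = 16, i.e. 2F = 16.
So F = 8, E = 3·8/2 = 12, V = 3·8/4 = 6.

12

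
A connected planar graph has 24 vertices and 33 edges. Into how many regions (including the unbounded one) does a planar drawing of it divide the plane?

11

Euler's formula for a connected plane graph: V − E + F = 2, so F = 2 − 24 + 33 = 11.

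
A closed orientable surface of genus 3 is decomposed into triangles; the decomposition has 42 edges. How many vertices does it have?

10

χ = 2 − 2·3 = -4, and every face is a triangle so 3F = 2E.
F = 2E/3 = 28. Then V = -4 + E − F = -4 + 42 − 28 = 10.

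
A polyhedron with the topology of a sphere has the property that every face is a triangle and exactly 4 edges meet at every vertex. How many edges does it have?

12

Each face has 3 edges and each edge borders two faces, so 2E = 3F.
Each vertex has degree 4, so 4V = 2E and hence V = 3F/4.
Euler: V − E + F = 2 ⇒ (3F/4) − (3F/2) + F = 2.
Multiply by 8: (6 − 12 + 8)F = 16, i.e. 2F = 16.
So F = 8, E = 3·8/2 = 12, V = 3·8/4 = 6.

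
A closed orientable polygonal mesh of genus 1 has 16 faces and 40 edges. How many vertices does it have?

24

For a closed orientable surface of genus 1, χ = 2 − 2·1 = 0.
V = 0 + E − F = 0 + 40 − 16 = 24.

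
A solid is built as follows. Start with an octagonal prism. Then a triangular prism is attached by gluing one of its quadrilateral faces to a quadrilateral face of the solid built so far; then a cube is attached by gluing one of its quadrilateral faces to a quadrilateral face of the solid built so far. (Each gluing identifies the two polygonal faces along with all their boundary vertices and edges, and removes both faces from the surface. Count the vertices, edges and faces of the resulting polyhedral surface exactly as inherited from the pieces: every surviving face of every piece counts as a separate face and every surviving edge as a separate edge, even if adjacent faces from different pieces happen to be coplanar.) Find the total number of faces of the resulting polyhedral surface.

17

An octagonal prism: V=16, E=24, F=10.
Attach a triangular prism (V=6, E=9, F=5) along a 4-gon: merge 4 vertices and 4 edges, delete both glued faces → V=18, E=29, F=13.
Attach a cube (V=8, E=12, F=6) along a 4-gon: merge 4 vertices and 4 edges, delete both glued faces → V=22, E=37, F=17.
Check: V − E + F = 22 − 37 + 17 = 2.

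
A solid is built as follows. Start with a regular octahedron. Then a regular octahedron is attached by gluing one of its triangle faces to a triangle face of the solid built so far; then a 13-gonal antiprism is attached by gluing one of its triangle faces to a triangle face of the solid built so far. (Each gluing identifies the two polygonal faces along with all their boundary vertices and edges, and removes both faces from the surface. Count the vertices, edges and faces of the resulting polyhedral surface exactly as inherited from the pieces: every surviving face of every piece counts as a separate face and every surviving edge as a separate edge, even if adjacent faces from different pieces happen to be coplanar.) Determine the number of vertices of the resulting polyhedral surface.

32

A regular octahedron: V=6, E=12, F=8.
Attach a regular octahedron (V=6, E=12, F=8) along a 3-gon: merge 3 vertices and 3 edges, delete both glued faces → V=9, E=21, F=14.
Attach a 13-gonal antiprism (V=26, E=52, F=28) along a 3-gon: merge 3 vertices and 3 edges, delete both glued faces → V=32, E=70, F=40.
Check: V − E + F = 32 − 70 + 40 = 2.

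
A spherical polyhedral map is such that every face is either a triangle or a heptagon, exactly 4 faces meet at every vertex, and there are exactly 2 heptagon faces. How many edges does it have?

28

Let x be the number of triangles; then F = 2 + x.
Edge–face incidences: 2E = 7·2 + 3·x = 14 + 3x.
Every vertex has degree 4, so 4V = 2E.
Euler: V − E + F = 2 ⇒ (2E)/4 − E + (2 + x) = 2.
Multiply by 8: 2·(2E) − 4·(2E) + 8·(2 + x) = 16, i.e. 16 + 8x − 2·(14 + 3x) = 16.
Collecting terms: 2x − 12 = 16, so 2x = 28, so x = 14.
Then 2E = 14 + 3·14 = 56, so E = 28, V = 2E/4 = 14, F = 2 + 14 = 16.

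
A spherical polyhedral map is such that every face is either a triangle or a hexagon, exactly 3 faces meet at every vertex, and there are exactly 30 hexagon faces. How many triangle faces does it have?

Let x be the number of triangles; then F = 30 + x.
Edge–face incidences: 2E = 6·30 + 3·x = 180 + 3x.
Every vertex has degree 3, so 3V = 2E.
Euler: V − E + F = 2 ⇒ (2E)/3 − E + (30 + x) = 2.
Multiply by 6: 2·(2E) − 3·(2E) + 6·(30 + x) = 12, i.e. 180 + 6x − (180 + 3x) = 12.
Collecting terms: 3x = 12, so x = 4.
Then 2E = 180 + 3·4 = 192, so E = 96, V = 2E/3 = 64, F = 30 + 4 = 34.

4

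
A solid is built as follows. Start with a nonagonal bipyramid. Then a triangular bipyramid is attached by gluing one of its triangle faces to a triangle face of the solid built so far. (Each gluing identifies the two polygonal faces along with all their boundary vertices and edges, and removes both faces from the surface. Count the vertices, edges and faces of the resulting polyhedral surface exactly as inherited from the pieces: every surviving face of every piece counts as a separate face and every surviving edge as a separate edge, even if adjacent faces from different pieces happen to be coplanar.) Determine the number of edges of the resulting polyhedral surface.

33

A nonagonal bipyramid: V=11, E=27, F=18.
Attach a triangular bipyramid (V=5, E=9, F=6) along a 3-gon: merge 3 vertices and 3 edges, delete both glued faces → V=13, E=33, F=22.
Check: V − E + F = 13 − 33 + 22 = 2.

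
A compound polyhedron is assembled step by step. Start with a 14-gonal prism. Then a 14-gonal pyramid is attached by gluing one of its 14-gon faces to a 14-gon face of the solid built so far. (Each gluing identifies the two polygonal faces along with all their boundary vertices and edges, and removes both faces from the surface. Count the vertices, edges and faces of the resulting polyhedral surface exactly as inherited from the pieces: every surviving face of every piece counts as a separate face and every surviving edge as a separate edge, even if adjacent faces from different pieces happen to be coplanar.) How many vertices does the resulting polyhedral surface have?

A 14-gonal prism: V=28, E=42, F=16.
Attach a 14-gonal pyramid (V=15, E=28, F=15) along a 14-gon: merge 14 vertices and 14 edges, delete both glued faces → V=29, E=56, F=29.
Check: V − E + F = 29 − 56 + 29 = 2.

29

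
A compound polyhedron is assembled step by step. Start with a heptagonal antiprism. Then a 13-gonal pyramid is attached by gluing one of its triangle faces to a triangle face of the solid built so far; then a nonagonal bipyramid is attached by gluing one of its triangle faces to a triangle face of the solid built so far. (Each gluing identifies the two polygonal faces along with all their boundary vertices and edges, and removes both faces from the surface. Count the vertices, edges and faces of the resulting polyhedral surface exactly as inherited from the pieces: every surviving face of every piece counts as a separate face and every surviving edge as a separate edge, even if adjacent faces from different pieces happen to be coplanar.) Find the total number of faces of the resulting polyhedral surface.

A heptagonal antiprism: V=14, E=28, F=16.
Attach a 13-gonal pyramid (V=14, E=26, F=14) along a 3-gon: merge 3 vertices and 3 edges, delete both glued faces → V=25, E=51, F=28.
Attach a nonagonal bipyramid (V=11, E=27, F=18) along a 3-gon: merge 3 vertices and 3 edges, delete both glued faces → V=33, E=75, F=44.
Check: V − E + F = 33 − 75 + 44 = 2.

44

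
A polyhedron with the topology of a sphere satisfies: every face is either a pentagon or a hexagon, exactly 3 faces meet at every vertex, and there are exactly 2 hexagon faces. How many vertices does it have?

Let x be the number of pentagons; then F = 2 + x.
Edge–face incidences: 2E = 6·2 + 5·x = 12 + 5x.
Every vertex has degree 3, so 3V = 2E.
Euler: V − E + F = 2 ⇒ (2E)/3 − E + (2 + x) = 2.
Multiply by 6: 2·(2E) − 3·(2E) + 6·(2 + x) = 12, i.e. 12 + 6x − (12 + 5x) = 12.
Collecting terms: x = 12.
Then 2E = 12 + 5·12 = 72, so E = 36, V = 2E/3 = 24, F = 2 + 12 = 14.

24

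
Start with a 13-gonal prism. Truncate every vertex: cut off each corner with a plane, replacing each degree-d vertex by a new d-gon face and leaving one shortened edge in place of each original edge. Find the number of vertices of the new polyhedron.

The base solid has V = 26, E = 39, F = 15.
Truncation replaces each original edge-end by a new vertex, so V′ = 2E = 78.
Each original edge survives, and each old vertex of degree d contributes d new edges; summing degrees gives Σd = 2E, so E′ = E + 2E = 3E = 117.
Each original face survives and each original vertex becomes one new face: F′ = F + V = 41.

78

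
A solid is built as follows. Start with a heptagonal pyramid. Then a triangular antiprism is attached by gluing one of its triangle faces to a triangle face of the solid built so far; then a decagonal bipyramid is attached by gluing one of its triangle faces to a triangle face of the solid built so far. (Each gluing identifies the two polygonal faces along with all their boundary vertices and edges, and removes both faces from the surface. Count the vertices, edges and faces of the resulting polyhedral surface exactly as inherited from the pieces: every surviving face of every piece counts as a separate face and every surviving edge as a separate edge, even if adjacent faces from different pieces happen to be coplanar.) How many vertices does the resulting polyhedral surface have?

A heptagonal pyramid: V=8, E=14, F=8.
Attach a triangular antiprism (V=6, E=12, F=8) along a 3-gon: merge 3 vertices and 3 edges, delete both glued faces → V=11, E=23, F=14.
Attach a decagonal bipyramid (V=12, E=30, F=20) along a 3-gon: merge 3 vertices and 3 edges, delete both glued faces → V=20, E=50, F=32.
Check: V − E + F = 20 − 50 + 32 = 2.

20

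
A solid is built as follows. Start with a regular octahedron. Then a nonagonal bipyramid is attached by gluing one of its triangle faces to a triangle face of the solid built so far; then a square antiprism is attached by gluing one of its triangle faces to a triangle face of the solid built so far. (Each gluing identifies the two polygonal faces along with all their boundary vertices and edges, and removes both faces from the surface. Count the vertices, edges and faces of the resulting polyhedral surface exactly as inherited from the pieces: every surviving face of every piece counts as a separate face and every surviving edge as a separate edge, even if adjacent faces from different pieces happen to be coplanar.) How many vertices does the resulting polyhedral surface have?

19

A regular octahedron: V=6, E=12, F=8.
Attach a nonagonal bipyramid (V=11, E=27, F=18) along a 3-gon: merge 3 vertices and 3 edges, delete both glued faces → V=14, E=36, F=24.
Attach a square antiprism (V=8, E=16, F=10) along a 3-gon: merge 3 vertices and 3 edges, delete both glued faces → V=19, E=49, F=32.
Check: V − E + F = 19 − 49 + 32 = 2.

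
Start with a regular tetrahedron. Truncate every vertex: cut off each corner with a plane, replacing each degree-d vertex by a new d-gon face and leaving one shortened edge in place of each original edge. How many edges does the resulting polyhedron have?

18

The base solid has V = 4, E = 6, F = 4.
Truncation replaces each original edge-end by a new vertex, so V′ = 2E = 12.
Each original edge survives, and each old vertex of degree d contributes d new edges; summing degrees gives Σd = 2E, so E′ = E + 2E = 3E = 18.
Each original face survives and each original vertex becomes one new face: F′ = F + V = 8.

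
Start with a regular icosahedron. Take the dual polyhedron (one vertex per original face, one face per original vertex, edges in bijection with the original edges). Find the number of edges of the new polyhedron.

30

The base solid has V = 12, E = 30, F = 20.
The dual swaps V and F and preserves E: V′ = F = 20, E′ = E = 30, F′ = V = 12.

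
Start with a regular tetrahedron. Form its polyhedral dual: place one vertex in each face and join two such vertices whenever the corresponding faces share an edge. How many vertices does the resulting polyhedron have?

The base solid has V = 4, E = 6, F = 4.
The dual swaps V and F and preserves E: V′ = F = 4, E′ = E = 6, F′ = V = 4.

4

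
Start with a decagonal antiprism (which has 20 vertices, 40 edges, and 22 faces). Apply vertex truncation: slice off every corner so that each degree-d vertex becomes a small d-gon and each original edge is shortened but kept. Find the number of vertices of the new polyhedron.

80

Truncation replaces each original edge-end by a new vertex, so V′ = 2E = 80.
Each original edge survives, and each old vertex of degree d contributes d new edges; summing degrees gives Σd = 2E, so E′ = E + 2E = 3E = 120.
Each original face survives and each original vertex becomes one new face: F′ = F + V = 42.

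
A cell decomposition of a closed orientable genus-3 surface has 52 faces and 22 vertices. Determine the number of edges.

78

For a closed orientable surface of genus 3, χ = 2 − 2·3 = -4.
E = V + F − (-4) = 22 + 52 − (-4) = 78.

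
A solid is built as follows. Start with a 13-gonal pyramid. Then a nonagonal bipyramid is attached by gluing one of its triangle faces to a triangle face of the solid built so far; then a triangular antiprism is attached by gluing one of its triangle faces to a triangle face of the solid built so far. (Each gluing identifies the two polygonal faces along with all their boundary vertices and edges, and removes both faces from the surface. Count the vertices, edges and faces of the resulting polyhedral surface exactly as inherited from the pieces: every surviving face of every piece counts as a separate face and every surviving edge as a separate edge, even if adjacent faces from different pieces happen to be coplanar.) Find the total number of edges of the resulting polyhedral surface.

A 13-gonal pyramid: V=14, E=26, F=14.
Attach a nonagonal bipyramid (V=11, E=27, F=18) along a 3-gon: merge 3 vertices and 3 edges, delete both glued faces → V=22, E=50, F=30.
Attach a triangular antiprism (V=6, E=12, F=8) along a 3-gon: merge 3 vertices and 3 edges, delete both glued faces → V=25, E=59, F=36.
Check: V − E + F = 25 − 59 + 36 = 2.

59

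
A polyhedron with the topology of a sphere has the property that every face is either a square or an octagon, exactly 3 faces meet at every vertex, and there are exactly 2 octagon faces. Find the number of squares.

Let x be the number of squares; then F = 2 + x.
Edge–face incidences: 2E = 8·2 + 4·x = 16 + 4x.
Every vertex has degree 3, so 3V = 2E.
Euler: V − E + F = 2 ⇒ (2E)/3 − E + (2 + x) = 2.
Multiply by 6: 2·(2E) − 3·(2E) + 6·(2 + x) = 12, i.e. 12 + 6x − (16 + 4x) = 12.
Collecting terms: 2x − 4 = 12, so 2x = 16, so x = 8.
Then 2E = 16 + 4·8 = 48, so E = 24, V = 2E/3 = 16, F = 2 + 8 = 10.

8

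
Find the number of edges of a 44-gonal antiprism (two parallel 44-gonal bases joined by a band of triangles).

An antiprism on an n-gon has two n-gon caps and 2n triangles: V = 2·44 = 88, E = 4·44 = 176, F = 2·44 + 2 = 90.
Check: V − E + F = 88 − 176 + 90 = 2.

176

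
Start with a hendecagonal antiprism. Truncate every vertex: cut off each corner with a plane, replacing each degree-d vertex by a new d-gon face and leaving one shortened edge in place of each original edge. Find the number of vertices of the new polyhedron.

88

The base solid has V = 22, E = 44, F = 24.
Truncation replaces each original edge-end by a new vertex, so V′ = 2E = 88.
Each original edge survives, and each old vertex of degree d contributes d new edges; summing degrees gives Σd = 2E, so E′ = E + 2E = 3E = 132.
Each original face survives and each original vertex becomes one new face: F′ = F + V = 46.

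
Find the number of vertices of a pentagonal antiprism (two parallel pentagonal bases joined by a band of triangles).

An antiprism on an n-gon has two n-gon caps and 2n triangles: V = 2·5 = 10, E = 4·5 = 20, F = 2·5 + 2 = 12.
Check: V − E + F = 10 − 20 + 12 = 2.

10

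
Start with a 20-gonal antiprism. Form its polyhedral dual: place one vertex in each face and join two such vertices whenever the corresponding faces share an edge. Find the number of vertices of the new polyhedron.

The base solid has V = 40, E = 80, F = 42.
The dual swaps V and F and preserves E: V′ = F = 42, E′ = E = 80, F′ = V = 40.

42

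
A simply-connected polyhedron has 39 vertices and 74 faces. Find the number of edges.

111

Here V − E + F = 2.
E = V + F − (2) = 39 + 74 − (2) = 111.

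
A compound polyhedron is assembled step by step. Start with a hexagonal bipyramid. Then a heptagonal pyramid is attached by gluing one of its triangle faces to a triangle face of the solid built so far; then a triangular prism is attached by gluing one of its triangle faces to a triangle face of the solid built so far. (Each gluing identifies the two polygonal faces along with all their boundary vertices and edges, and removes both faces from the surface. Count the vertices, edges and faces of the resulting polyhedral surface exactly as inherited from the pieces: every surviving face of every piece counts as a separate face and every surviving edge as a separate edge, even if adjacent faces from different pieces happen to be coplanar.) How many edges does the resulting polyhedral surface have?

A hexagonal bipyramid: V=8, E=18, F=12.
Attach a heptagonal pyramid (V=8, E=14, F=8) along a 3-gon: merge 3 vertices and 3 edges, delete both glued faces → V=13, E=29, F=18.
Attach a triangular prism (V=6, E=9, F=5) along a 3-gon: merge 3 vertices and 3 edges, delete both glued faces → V=16, E=35, F=21.
Check: V − E + F = 16 − 35 + 21 = 2.

35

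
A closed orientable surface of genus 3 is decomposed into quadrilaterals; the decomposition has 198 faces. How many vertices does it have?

194

χ = 2 − 2·3 = -4, and every face is a square so 4F = 2E.
E = 4·198/2 = 396. Then V = -4 + E − F = -4 + 396 − 198 = 194.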